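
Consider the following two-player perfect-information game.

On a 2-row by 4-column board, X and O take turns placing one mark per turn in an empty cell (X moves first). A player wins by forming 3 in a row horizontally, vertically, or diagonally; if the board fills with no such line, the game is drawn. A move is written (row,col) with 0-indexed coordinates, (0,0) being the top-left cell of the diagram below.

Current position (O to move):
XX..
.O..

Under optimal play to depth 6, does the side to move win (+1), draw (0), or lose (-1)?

value(XX../.O.., O) = 0

p1 O@[XX../.O..]: (0,2)[XXO./.O..]+0* (0,3)[XX.O/.O..]-1 (1,0)[XX../OO..]-1 (1,2)[XX../.OO.]-1 (1,3)[XX../.O.O]-1
p2 X@[XXO./.O..]: (0,3)[XXOX/.O..]-1 (1,0)[XXO./XO..]+0* (1,2)[XXO./.OX.]+0 (1,3)[XXO./.O.X]+0
p3 O@[XXO./XO..]: (0,3)[XXOO/XO..]+0* (1,2)[XXO./XOO.]+0 (1,3)[XXO./XO.O]+0
p4 X@[XXOO/XO..]: (1,2)[XXOO/XOX.]+0* (1,3)[XXOO/XO.X]+0
p5 O@[XXOO/XOX.]: (1,3)[XXOO/XOXO]+0*
p6 X@[XXOO/XOXO] terminal +0; root [XX../.O..] d6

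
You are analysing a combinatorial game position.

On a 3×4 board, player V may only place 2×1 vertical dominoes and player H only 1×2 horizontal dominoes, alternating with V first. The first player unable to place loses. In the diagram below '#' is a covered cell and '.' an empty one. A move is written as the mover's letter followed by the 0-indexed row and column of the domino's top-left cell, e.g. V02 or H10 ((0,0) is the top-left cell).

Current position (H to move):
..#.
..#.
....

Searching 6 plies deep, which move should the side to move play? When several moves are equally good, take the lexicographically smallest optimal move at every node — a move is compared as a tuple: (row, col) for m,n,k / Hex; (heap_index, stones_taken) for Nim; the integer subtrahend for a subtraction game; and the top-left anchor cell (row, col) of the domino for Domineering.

H's best at [..#./..#./....]: H10

p1 H@[..#./..#./....]: H00[###./..#./....]-1 H10[..#./###./....]+1* H20[..#./..#./##..]-1 H21[..#./..#./.##.]-1 H22[..#./..#./..##]-1
p2 V@[..#./###./....]: V03[..##/####/....]-1* V13[..#./####/...#]-1
p3 H@[..##/####/....]: H00[####/####/....]+1* H20[..##/####/##..]+1 H21[..##/####/.##.]+1 H22[..##/####/..##]+1
p4 V@[####/####/....] terminal -1; root [..#./..#./....] d6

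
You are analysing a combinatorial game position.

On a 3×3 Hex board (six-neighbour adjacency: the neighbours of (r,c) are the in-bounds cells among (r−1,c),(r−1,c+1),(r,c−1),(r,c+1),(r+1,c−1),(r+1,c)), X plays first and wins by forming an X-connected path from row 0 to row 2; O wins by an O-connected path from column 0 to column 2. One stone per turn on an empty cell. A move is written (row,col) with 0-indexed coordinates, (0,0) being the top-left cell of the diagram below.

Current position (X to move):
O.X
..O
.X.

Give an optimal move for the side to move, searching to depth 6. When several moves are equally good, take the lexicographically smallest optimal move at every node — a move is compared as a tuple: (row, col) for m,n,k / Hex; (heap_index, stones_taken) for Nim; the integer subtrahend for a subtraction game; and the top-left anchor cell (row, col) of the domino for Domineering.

X's best at [O.X/..O/.X.]: (1,1)

ply 1, X at O.X/..O/.X. | (0,1)=-1→OXX/..O/.X.; (1,0)=-1→O.X/X.O/.X.; (1,1)=+1→O.X/.XO/.X.*; (2,0)=-1→O.X/..O/XX.; (2,2)=-1→O.X/..O/.XX
ply 2: O.X/.XO/.X. is terminal -1 (O); from O.X/..O/.X. depth 6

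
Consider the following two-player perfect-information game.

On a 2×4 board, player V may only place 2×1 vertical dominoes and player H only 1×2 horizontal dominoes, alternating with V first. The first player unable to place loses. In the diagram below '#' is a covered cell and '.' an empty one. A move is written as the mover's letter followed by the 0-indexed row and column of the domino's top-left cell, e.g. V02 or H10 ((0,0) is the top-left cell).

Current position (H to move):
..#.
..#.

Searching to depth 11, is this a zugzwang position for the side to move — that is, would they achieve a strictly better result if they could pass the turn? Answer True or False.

ply 1, H at ..#./..#. | H00=+1→###./..#.*; H10=+1→..#./###.
ply 2, V at ###./..#. | V03=-1→####/..##*
ply 3, H at ####/..## | H10=+1→####/####*
ply 4: ####/#### is terminal -1 (V); from ..#./..#. depth 11
suppose H passes — search the same position with V to move:
pass> ply 1, V at ..#./..#. | V00=+1→#.#./#.#.*; V01=+1→.##./.##.; V03=-1→..##/..##
pass> ply 2: #.#./#.#. is terminal -1 (H); from ..#./..#. depth 11
for H: play +1, pass -1

zugzwang(..#./..#., H) = False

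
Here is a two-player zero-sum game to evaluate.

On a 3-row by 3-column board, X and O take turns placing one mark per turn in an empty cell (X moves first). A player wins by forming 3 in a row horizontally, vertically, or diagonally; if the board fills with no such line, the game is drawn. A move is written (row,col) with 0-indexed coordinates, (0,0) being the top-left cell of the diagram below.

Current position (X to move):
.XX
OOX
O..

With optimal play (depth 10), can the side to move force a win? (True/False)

ply 1, X at .XX/OOX/O.. | (0,0)=+1→XXX/OOX/O..*; (2,1)=-1→.XX/OOX/OX.; (2,2)=+1→.XX/OOX/O.X
ply 2: XXX/OOX/O.. is terminal -1 (O); from .XX/OOX/O.. depth 10

X winning at [.XX/OOX/O..]: True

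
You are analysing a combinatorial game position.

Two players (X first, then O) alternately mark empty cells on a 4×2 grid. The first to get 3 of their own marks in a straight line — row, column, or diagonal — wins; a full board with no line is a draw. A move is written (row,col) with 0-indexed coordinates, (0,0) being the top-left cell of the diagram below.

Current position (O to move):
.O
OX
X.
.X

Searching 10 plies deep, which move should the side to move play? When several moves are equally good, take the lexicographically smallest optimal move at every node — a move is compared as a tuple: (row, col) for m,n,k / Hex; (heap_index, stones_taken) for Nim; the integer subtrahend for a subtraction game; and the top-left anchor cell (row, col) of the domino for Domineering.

ply 1, O at .O/OX/X./.X | (0,0)=-1→OO/OX/X./.X; (2,1)=+0→.O/OX/XO/.X*; (3,0)=-1→.O/OX/X./OX
ply 2, X at .O/OX/XO/.X | (0,0)=+0→XO/OX/XO/.X*; (3,0)=+0→.O/OX/XO/XX
ply 3, O at XO/OX/XO/.X | (3,0)=+0→XO/OX/XO/OX*
ply 4: XO/OX/XO/OX is terminal +0 (X); from .O/OX/X./.X depth 10

O's best at [.O/OX/X./.X]: (2,1)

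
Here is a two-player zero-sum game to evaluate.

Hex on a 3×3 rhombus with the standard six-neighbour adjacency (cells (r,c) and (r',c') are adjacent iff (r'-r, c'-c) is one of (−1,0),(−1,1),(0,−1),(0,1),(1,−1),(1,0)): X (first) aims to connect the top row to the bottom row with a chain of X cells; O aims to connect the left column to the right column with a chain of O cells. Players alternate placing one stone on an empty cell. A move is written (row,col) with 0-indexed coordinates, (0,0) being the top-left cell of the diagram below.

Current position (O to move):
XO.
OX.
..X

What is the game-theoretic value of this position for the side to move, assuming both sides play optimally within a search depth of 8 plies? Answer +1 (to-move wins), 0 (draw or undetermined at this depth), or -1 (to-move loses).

value(XO./OX./..X, O) = +1

ply 1, O at XO./OX./..X | (0,2)=+1→XOO/OX./..X*; (1,2)=-1→XO./OXO/..X; (2,0)=-1→XO./OX./O.X; (2,1)=-1→XO./OX./.OX
ply 2: XOO/OX./..X is terminal -1 (X); from XO./OX./..X depth 8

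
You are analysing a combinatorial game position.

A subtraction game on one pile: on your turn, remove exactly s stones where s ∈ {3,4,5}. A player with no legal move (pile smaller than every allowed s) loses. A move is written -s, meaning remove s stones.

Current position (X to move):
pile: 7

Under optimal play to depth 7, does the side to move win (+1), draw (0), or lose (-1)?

ply 1, X at 7 | -3=-1→4; -4=-1→3; -5=+1→2*
ply 2: 2 is terminal -1 (O); from 7 depth 7

value(7, X) = +1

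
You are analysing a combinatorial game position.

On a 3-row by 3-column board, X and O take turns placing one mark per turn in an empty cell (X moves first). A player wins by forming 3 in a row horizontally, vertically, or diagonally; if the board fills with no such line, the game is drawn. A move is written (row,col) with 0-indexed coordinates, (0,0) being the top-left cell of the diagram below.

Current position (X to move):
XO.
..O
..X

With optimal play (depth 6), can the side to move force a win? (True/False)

p1 X@[XO./..O/..X]: (0,2)[XOX/..O/..X]-1 (1,0)[XO./X.O/..X]+1* (1,1)[XO./.XO/..X]+1 (2,0)[XO./..O/X.X]+1 (2,1)[XO./..O/.XX]+1
p2 O@[XO./X.O/..X]: (0,2)[XOO/X.O/..X]-1* (1,1)[XO./XOO/..X]-1 (2,0)[XO./X.O/O.X]-1 (2,1)[XO./X.O/.OX]-1
p3 X@[XOO/X.O/..X]: (1,1)[XOO/XXO/..X]+1* (2,0)[XOO/X.O/X.X]+1 (2,1)[XOO/X.O/.XX]+1
p4 O@[XOO/XXO/..X] terminal -1; root [XO./..O/..X] d6

X winning at [XO./..O/..X]: True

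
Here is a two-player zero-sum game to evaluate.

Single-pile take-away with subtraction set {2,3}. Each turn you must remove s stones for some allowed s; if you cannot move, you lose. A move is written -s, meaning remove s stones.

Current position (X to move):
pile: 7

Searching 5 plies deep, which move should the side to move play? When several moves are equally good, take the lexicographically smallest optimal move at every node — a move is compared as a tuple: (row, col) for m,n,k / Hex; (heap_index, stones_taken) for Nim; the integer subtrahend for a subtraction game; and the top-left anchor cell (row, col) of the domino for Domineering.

ply 1, X at 7 | -2=+1→5*; -3=-1→4
ply 2, O at 5 | -2=-1→3*; -3=-1→2
ply 3, X at 3 | -2=+1→1*; -3=+1→0
ply 4: 1 is terminal -1 (O); from 7 depth 5

X's best at [7]: -2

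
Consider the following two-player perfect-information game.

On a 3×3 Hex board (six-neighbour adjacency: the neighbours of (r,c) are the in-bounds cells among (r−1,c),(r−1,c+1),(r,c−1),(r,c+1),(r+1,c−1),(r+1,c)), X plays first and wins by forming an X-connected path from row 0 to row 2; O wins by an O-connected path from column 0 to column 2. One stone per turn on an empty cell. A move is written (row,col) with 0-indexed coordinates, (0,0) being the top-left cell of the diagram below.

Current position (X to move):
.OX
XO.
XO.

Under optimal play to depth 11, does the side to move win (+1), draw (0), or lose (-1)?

value(.OX/XO./XO., X) = +1

ply 1, X at .OX/XO./XO. | (0,0)=+1→XOX/XO./XO.*; (1,2)=+1→.OX/XOX/XO.; (2,2)=+1→.OX/XO./XOX
ply 2: XOX/XO./XO. is terminal -1 (O); from .OX/XO./XO. depth 11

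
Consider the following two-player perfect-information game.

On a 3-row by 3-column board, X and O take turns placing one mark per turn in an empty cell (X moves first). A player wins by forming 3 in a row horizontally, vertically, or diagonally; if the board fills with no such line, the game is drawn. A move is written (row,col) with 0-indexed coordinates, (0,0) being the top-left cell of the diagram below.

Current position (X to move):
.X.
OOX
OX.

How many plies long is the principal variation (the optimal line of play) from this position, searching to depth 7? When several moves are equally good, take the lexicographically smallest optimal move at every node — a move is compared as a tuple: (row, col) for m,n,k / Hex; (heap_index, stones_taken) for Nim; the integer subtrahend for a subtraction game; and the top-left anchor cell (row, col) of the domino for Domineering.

p1 X@[.X./OOX/OX.]: (0,0)[XX./OOX/OX.]-1* (0,2)[.XX/OOX/OX.]-1 (2,2)[.X./OOX/OXX]-1
p2 O@[XX./OOX/OX.]: (0,2)[XXO/OOX/OX.]+1* (2,2)[XX./OOX/OXO]-1
p3 X@[XXO/OOX/OX.] terminal -1; root [.X./OOX/OX.] d7

PV length from [.X./OOX/OX.]: 2 plies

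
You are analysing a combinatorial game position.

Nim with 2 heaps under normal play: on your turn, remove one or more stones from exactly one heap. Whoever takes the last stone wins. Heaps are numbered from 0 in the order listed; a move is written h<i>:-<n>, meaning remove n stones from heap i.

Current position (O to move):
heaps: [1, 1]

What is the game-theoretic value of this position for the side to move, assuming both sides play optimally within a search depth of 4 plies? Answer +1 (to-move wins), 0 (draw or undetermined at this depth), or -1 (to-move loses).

p1 O@[(1,1)]: h0:-1[(0,1)]-1* h1:-1[(1,0)]-1
p2 X@[(0,1)]: h1:-1[(0,0)]+1*
p3 O@[(0,0)] terminal -1; root [(1,1)] d4

value((1,1), O) = -1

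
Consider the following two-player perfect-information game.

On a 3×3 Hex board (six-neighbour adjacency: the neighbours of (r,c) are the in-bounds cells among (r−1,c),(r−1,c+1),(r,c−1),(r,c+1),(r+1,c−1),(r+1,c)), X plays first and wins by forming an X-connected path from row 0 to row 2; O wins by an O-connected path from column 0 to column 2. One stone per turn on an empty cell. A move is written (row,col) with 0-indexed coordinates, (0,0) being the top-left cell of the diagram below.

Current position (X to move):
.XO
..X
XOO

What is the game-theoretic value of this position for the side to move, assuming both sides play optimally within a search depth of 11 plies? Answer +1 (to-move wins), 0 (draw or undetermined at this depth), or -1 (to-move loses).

ply 1, X at .XO/..X/XOO | (0,0)=+1→XXO/..X/XOO*; (1,0)=+1→.XO/X.X/XOO; (1,1)=+1→.XO/.XX/XOO
ply 2, O at XXO/..X/XOO | (1,0)=-1→XXO/O.X/XOO*; (1,1)=-1→XXO/.OX/XOO
ply 3, X at XXO/O.X/XOO | (1,1)=+1→XXO/OXX/XOO*
ply 4: XXO/OXX/XOO is terminal -1 (O); from .XO/..X/XOO depth 11

value(.XO/..X/XOO, X) = +1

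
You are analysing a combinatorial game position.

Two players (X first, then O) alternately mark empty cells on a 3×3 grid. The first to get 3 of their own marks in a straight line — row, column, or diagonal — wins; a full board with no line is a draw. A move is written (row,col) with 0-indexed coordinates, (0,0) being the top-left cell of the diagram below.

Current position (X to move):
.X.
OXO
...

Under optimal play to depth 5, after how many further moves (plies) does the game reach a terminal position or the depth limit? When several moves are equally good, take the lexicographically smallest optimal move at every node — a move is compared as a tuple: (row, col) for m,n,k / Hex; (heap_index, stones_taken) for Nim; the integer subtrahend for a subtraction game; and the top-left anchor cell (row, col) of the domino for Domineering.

[.X./OXO/...] X move#1: (0,0):+1/XX./OXO/...*, (0,2):+1/.XX/OXO/..., (2,0):+1/.X./OXO/X.., (2,1):+1/.X./OXO/.X., (2,2):+1/.X./OXO/..X
[XX./OXO/...] O move#2: (0,2):-1/XXO/OXO/...*, (2,0):-1/XX./OXO/O.., (2,1):-1/XX./OXO/.O., (2,2):-1/XX./OXO/..O
[XXO/OXO/...] X move#3: (2,0):-1/XXO/OXO/X.., (2,1):+1/XXO/OXO/.X.*, (2,2):+1/XXO/OXO/..X
[XXO/OXO/.X.] end (terminal -1, O#4); searched .X./OXO/... to 5

PV length from [.X./OXO/...]: 3 plies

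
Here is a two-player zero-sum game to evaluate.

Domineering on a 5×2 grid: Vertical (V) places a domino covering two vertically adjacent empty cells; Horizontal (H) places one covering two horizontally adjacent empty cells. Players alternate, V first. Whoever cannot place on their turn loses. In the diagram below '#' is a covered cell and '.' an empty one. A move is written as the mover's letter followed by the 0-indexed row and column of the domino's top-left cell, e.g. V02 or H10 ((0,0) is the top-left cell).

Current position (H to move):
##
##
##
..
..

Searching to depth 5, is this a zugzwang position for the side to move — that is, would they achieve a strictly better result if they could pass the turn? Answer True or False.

[##/##/##/../..] H move#1: H30:+1/##/##/##/##/..*, H40:+1/##/##/##/../##
[##/##/##/##/..] end (terminal -1, V#2); searched ##/##/##/../.. to 5
suppose H passes — search the same position with V to move:
pass> [##/##/##/../..] V move#1: V30:+1/##/##/##/#./#.*, V31:+1/##/##/##/.#/.#
pass> [##/##/##/#./#.] end (terminal -1, H#2); searched ##/##/##/../.. to 5
for H: play +1, pass -1

zugzwang(##/##/##/../.., H) = False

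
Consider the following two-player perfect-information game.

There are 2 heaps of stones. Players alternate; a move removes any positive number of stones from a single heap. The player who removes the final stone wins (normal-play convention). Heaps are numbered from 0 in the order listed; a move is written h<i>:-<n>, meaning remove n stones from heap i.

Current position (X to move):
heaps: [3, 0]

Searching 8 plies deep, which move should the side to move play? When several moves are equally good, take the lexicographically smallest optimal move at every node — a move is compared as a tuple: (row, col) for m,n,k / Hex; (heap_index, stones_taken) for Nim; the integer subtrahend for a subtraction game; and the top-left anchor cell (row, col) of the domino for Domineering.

ply 1, X at (3,0) | h0:-1=-1→(2,0); h0:-2=-1→(1,0); h0:-3=+1→(0,0)*
ply 2: (0,0) is terminal -1 (O); from (3,0) depth 8

X's best at [(3,0)]: h0:-3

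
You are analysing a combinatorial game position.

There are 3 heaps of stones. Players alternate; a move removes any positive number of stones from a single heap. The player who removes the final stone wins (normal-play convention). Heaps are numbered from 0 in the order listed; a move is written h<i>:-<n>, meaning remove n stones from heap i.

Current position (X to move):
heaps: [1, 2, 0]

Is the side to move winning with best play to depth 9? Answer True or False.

[(1,2,0)] X move#1: h0:-1:-1/(0,2,0), h1:-1:+1/(1,1,0)*, h1:-2:-1/(1,0,0)
[(1,1,0)] O move#2: h0:-1:-1/(0,1,0)*, h1:-1:-1/(1,0,0)
[(0,1,0)] X move#3: h1:-1:+1/(0,0,0)*
[(0,0,0)] end (terminal -1, O#4); searched (1,2,0) to 9

X winning at [(1,2,0)]: True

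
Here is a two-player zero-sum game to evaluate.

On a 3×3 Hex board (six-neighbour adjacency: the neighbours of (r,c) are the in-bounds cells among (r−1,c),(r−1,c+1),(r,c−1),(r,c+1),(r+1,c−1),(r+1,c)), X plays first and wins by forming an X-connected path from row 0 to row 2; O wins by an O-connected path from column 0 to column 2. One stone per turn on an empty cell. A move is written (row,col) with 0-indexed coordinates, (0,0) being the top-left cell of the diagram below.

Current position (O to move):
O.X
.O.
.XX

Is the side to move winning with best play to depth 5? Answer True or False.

[O.X/.O./.XX] O move#1: (0,1):-1/OOX/.O./.XX, (1,0):-1/O.X/OO./.XX, (1,2):+1/O.X/.OO/.XX*, (2,0):-1/O.X/.O./OXX
[O.X/.OO/.XX] X move#2: (0,1):-1/OXX/.OO/.XX*, (1,0):-1/O.X/XOO/.XX, (2,0):-1/O.X/.OO/XXX
[OXX/.OO/.XX] O move#3: (1,0):+1/OXX/OOO/.XX*, (2,0):+1/OXX/.OO/OXX
[OXX/OOO/.XX] end (terminal -1, X#4); searched O.X/.O./.XX to 5

O winning at [O.X/.O./.XX]: True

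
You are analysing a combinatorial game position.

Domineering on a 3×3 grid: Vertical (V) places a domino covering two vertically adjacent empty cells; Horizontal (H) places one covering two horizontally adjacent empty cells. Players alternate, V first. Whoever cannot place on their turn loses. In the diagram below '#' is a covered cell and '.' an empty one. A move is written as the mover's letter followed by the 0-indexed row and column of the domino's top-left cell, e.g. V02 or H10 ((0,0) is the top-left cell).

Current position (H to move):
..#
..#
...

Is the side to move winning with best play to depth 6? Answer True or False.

ply 1, H at ..#/..#/... | H00=-1→###/..#/...; H10=+1→..#/###/...*; H20=-1→..#/..#/##.; H21=-1→..#/..#/.##
ply 2: ..#/###/... is terminal -1 (V); from ..#/..#/... depth 6

H winning at [..#/..#/...]: True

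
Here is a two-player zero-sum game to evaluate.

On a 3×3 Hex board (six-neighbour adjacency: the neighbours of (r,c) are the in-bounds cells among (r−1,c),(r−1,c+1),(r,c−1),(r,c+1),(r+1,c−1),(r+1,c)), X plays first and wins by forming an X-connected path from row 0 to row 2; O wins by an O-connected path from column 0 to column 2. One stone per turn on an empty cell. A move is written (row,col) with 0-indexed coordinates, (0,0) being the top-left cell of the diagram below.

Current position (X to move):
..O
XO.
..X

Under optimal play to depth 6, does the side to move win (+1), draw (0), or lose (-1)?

[..O/XO./..X] X move#1: (0,0):-1/X.O/XO./..X, (0,1):-1/.XO/XO./..X, (1,2):-1/..O/XOX/..X, (2,0):+1/..O/XO./X.X*, (2,1):-1/..O/XO./.XX
[..O/XO./X.X] O move#2: (0,0):-1/O.O/XO./X.X*, (0,1):-1/.OO/XO./X.X, (1,2):-1/..O/XOO/X.X, (2,1):-1/..O/XO./XOX
[O.O/XO./X.X] X move#3: (0,1):+1/OXO/XO./X.X*, (1,2):-1/O.O/XOX/X.X, (2,1):-1/O.O/XO./XXX
[OXO/XO./X.X] end (terminal -1, O#4); searched ..O/XO./..X to 6

value(..O/XO./..X, X) = +1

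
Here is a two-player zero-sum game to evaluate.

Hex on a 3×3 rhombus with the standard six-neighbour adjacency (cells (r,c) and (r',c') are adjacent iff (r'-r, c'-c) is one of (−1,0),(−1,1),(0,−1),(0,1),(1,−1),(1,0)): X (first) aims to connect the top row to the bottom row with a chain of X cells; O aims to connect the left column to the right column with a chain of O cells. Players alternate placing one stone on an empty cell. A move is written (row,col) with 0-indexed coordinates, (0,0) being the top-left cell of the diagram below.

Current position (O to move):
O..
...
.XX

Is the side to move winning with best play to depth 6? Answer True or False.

[O../.../.XX] O move#1: (0,1):-1/OO./.../.XX, (0,2):+1/O.O/.../.XX*, (1,0):-1/O../O../.XX, (1,1):+1/O../.O./.XX, (1,2):-1/O../..O/.XX, (2,0):-1/O../.../OXX
[O.O/.../.XX] X move#2: (0,1):-1/OXO/.../.XX*, (1,0):-1/O.O/X../.XX, (1,1):-1/O.O/.X./.XX, (1,2):-1/O.O/..X/.XX, (2,0):-1/O.O/.../XXX
[OXO/.../.XX] O move#3: (1,0):-1/OXO/O../.XX, (1,1):+1/OXO/.O./.XX*, (1,2):-1/OXO/..O/.XX, (2,0):-1/OXO/.../OXX
[OXO/.O./.XX] X move#4: (1,0):-1/OXO/XO./.XX*, (1,2):-1/OXO/.OX/.XX, (2,0):-1/OXO/.O./XXX
[OXO/XO./.XX] O move#5: (1,2):-1/OXO/XOO/.XX, (2,0):+1/OXO/XO./OXX*
[OXO/XO./OXX] end (terminal -1, X#6); searched O../.../.XX to 6

O winning at [O../.../.XX]: True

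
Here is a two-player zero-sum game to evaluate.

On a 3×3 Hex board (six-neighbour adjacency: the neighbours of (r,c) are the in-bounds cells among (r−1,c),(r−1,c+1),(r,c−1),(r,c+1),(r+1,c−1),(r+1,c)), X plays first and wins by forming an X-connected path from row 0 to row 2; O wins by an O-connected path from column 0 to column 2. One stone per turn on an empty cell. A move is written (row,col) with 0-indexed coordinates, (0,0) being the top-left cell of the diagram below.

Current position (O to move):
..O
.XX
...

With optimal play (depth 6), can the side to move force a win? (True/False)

p1 O@[..O/.XX/...]: (0,0)[O.O/.XX/...]-1 (0,1)[.OO/.XX/...]+1* (1,0)[..O/OXX/...]-1 (2,0)[..O/.XX/O..]-1 (2,1)[..O/.XX/.O.]-1 (2,2)[..O/.XX/..O]-1
p2 X@[.OO/.XX/...]: (0,0)[XOO/.XX/...]-1* (1,0)[.OO/XXX/...]-1 (2,0)[.OO/.XX/X..]-1 (2,1)[.OO/.XX/.X.]-1 (2,2)[.OO/.XX/..X]-1
p3 O@[XOO/.XX/...]: (1,0)[XOO/OXX/...]+1* (2,0)[XOO/.XX/O..]-1 (2,1)[XOO/.XX/.O.]-1 (2,2)[XOO/.XX/..O]-1
p4 X@[XOO/OXX/...] terminal -1; root [..O/.XX/...] d6

O winning at [..O/.XX/...]: True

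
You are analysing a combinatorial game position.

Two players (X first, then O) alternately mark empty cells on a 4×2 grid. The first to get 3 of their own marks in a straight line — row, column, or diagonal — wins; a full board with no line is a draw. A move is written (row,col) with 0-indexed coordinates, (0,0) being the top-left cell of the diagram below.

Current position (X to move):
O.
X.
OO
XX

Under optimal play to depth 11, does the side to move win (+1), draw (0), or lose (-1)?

value(O./X./OO/XX, X) = 0

[O./X./OO/XX] X move#1: (0,1):+0/OX/X./OO/XX*, (1,1):+0/O./XX/OO/XX
[OX/X./OO/XX] O move#2: (1,1):+0/OX/XO/OO/XX*
[OX/XO/OO/XX] end (terminal +0, X#3); searched O./X./OO/XX to 11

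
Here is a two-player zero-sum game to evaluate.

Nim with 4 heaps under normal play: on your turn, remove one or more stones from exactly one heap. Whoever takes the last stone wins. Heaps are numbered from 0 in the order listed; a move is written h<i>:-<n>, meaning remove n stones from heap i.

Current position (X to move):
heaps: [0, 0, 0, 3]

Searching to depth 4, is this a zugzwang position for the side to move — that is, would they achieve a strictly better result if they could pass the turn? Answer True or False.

p1 X@[(0,0,0,3)]: h3:-1[(0,0,0,2)]-1 h3:-2[(0,0,0,1)]-1 h3:-3[(0,0,0,0)]+1*
p2 O@[(0,0,0,0)] terminal -1; root [(0,0,0,3)] d4
suppose X passes — search the same position with O to move:
pass> p1 O@[(0,0,0,3)]: h3:-1[(0,0,0,2)]-1 h3:-2[(0,0,0,1)]-1 h3:-3[(0,0,0,0)]+1*
pass> p2 X@[(0,0,0,0)] terminal -1; root [(0,0,0,3)] d4
for X: play +1, pass -1

zugzwang((0,0,0,3), X) = False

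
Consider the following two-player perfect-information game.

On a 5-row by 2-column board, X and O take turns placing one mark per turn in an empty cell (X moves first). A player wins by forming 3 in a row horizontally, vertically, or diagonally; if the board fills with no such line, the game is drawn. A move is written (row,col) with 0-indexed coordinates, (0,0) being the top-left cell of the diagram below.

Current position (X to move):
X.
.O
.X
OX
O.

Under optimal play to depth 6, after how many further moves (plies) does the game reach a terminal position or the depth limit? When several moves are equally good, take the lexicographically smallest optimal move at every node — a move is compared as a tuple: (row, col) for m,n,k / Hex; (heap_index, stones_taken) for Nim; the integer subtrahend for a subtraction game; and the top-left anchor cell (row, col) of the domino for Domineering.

p1 X@[X./.O/.X/OX/O.]: (0,1)[XX/.O/.X/OX/O.]-1 (1,0)[X./XO/.X/OX/O.]-1 (2,0)[X./.O/XX/OX/O.]+1* (4,1)[X./.O/.X/OX/OX]+1
p2 O@[X./.O/XX/OX/O.]: (0,1)[XO/.O/XX/OX/O.]-1* (1,0)[X./OO/XX/OX/O.]-1 (4,1)[X./.O/XX/OX/OO]-1
p3 X@[XO/.O/XX/OX/O.]: (1,0)[XO/XO/XX/OX/O.]+1* (4,1)[XO/.O/XX/OX/OX]+1
p4 O@[XO/XO/XX/OX/O.] terminal -1; root [X./.O/.X/OX/O.] d6

PV length from [X./.O/.X/OX/O.]: 3 plies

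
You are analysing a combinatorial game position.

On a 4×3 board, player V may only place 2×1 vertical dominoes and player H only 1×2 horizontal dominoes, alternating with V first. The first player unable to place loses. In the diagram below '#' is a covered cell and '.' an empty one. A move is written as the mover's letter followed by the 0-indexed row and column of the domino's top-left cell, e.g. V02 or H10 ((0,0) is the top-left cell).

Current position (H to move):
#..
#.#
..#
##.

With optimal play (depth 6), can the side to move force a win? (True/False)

ply 1, H at #../#.#/..#/##. | H01=-1→###/#.#/..#/##.*; H20=-1→#../#.#/###/##.
ply 2, V at ###/#.#/..#/##. | V11=+1→###/###/.##/##.*
ply 3: ###/###/.##/##. is terminal -1 (H); from #../#.#/..#/##. depth 6

H winning at [#../#.#/..#/##.]: False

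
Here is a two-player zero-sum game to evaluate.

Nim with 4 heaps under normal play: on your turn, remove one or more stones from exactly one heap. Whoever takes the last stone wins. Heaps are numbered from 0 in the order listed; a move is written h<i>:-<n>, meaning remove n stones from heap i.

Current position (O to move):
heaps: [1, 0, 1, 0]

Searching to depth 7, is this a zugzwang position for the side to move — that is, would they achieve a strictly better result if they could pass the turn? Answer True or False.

ply 1, O at (1,0,1,0) | h0:-1=-1→(0,0,1,0)*; h2:-1=-1→(1,0,0,0)
ply 2, X at (0,0,1,0) | h2:-1=+1→(0,0,0,0)*
ply 3: (0,0,0,0) is terminal -1 (O); from (1,0,1,0) depth 7
if O skipped the turn, X would face:
~ ply 1, X at (1,0,1,0) | h0:-1=-1→(0,0,1,0)*; h2:-1=-1→(1,0,0,0)
~ ply 2, O at (0,0,1,0) | h2:-1=+1→(0,0,0,0)*
~ ply 3: (0,0,0,0) is terminal -1 (X); from (1,0,1,0) depth 7
compare (O): move=-1 vs pass=+1

zugzwang((1,0,1,0), O) = True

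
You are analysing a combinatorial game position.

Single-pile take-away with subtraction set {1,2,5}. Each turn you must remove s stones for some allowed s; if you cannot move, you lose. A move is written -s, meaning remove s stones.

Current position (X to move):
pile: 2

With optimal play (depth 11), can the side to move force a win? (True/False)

p1 X@[2]: -1[1]-1 -2[0]+1*
p2 O@[0] terminal -1; root [2] d11

X winning at [2]: True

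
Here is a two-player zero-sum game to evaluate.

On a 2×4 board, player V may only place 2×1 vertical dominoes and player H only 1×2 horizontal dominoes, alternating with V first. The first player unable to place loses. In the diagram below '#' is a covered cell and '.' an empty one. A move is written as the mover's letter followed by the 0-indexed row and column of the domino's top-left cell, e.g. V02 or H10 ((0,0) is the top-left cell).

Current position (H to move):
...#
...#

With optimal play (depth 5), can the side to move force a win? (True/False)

p1 H@[...#/...#]: H00[##.#/...#]+1* H01[.###/...#]+1 H10[...#/##.#]+1 H11[...#/.###]+1
p2 V@[##.#/...#]: V02[####/..##]-1*
p3 H@[####/..##]: H10[####/####]+1*
p4 V@[####/####] terminal -1; root [...#/...#] d5

H winning at [...#/...#]: True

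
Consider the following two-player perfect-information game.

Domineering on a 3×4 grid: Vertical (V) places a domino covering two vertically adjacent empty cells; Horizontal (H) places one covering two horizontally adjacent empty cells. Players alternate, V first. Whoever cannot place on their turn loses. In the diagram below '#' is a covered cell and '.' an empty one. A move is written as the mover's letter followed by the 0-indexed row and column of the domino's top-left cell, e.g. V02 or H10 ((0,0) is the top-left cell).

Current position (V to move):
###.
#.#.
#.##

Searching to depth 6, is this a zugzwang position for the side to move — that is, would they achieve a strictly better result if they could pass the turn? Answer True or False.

zugzwang(###./#.#./#.##, V) = False

[###./#.#./#.##] V move#1: V03:+1/####/#.##/#.##*, V11:+1/###./###./####
[####/#.##/#.##] end (terminal -1, H#2); searched ###./#.#./#.## to 6
suppose V passes — search the same position with H to move:
pass> [###./#.#./#.##] end (terminal -1, H#1); searched ###./#.#./#.## to 6
for V: play +1, pass +1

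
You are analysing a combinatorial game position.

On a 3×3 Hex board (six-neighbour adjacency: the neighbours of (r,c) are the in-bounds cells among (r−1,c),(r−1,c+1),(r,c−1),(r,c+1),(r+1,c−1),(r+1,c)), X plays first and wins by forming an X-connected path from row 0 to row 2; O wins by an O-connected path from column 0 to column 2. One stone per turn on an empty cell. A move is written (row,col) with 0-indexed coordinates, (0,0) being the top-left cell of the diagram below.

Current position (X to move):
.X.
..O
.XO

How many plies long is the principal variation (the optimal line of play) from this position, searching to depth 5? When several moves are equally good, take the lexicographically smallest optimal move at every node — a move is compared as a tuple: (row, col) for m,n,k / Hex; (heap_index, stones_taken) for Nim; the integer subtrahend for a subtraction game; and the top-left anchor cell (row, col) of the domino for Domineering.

p1 X@[.X./..O/.XO]: (0,0)[XX./..O/.XO]-1 (0,2)[.XX/..O/.XO]-1 (1,0)[.X./X.O/.XO]+1* (1,1)[.X./.XO/.XO]+1 (2,0)[.X./..O/XXO]+1
p2 O@[.X./X.O/.XO]: (0,0)[OX./X.O/.XO]-1* (0,2)[.XO/X.O/.XO]-1 (1,1)[.X./XOO/.XO]-1 (2,0)[.X./X.O/OXO]-1
p3 X@[OX./X.O/.XO]: (0,2)[OXX/X.O/.XO]+1* (1,1)[OX./XXO/.XO]+1 (2,0)[OX./X.O/XXO]+1
p4 O@[OXX/X.O/.XO]: (1,1)[OXX/XOO/.XO]-1* (2,0)[OXX/X.O/OXO]-1
p5 X@[OXX/XOO/.XO]: (2,0)[OXX/XOO/XXO]+1*
p6 O@[OXX/XOO/XXO] terminal -1; root [.X./..O/.XO] d5

PV length from [.X./..O/.XO]: 5 plies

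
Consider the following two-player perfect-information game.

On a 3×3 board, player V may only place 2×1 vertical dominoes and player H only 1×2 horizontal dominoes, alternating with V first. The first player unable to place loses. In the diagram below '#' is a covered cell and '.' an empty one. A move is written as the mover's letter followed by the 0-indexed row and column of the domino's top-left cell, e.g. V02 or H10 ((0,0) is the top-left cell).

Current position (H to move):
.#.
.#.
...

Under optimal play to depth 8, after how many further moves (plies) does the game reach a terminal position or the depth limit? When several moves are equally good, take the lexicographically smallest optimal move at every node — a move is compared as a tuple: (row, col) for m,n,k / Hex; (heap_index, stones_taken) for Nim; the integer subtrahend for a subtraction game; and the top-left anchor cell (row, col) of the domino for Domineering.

PV length from [.#./.#./...]: 2 plies

[.#./.#./...] H move#1: H20:-1/.#./.#./##.*, H21:-1/.#./.#./.##
[.#./.#./##.] V move#2: V00:+1/##./##./##.*, V02:+1/.##/.##/##., V12:+1/.#./.##/###
[##./##./##.] end (terminal -1, H#3); searched .#./.#./... to 8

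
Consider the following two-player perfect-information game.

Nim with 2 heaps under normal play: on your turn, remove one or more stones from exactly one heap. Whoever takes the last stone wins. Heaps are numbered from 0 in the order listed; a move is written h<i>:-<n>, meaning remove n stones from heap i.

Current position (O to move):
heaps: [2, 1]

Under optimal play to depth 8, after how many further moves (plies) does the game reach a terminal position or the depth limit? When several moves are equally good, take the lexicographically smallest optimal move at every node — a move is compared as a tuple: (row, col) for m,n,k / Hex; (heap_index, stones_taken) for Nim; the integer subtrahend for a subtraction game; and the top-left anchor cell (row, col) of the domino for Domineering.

PV length from [(2,1)]: 3 plies

ply 1, O at (2,1) | h0:-1=+1→(1,1)*; h0:-2=-1→(0,1); h1:-1=-1→(2,0)
ply 2, X at (1,1) | h0:-1=-1→(0,1)*; h1:-1=-1→(1,0)
ply 3, O at (0,1) | h1:-1=+1→(0,0)*
ply 4: (0,0) is terminal -1 (X); from (2,1) depth 8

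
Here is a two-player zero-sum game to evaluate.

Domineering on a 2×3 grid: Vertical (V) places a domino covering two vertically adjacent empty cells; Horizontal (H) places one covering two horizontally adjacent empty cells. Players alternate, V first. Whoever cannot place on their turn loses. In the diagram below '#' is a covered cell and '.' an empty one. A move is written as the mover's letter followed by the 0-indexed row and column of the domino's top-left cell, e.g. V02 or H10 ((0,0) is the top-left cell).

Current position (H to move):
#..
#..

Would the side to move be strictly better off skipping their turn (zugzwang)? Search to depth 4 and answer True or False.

zugzwang(#../#.., H) = False

ply 1, H at #../#.. | H01=+1→###/#..*; H11=+1→#../###
ply 2: ###/#.. is terminal -1 (V); from #../#.. depth 4
pass branch (V moves first from the same position):
  | ply 1, V at #../#.. | V01=+1→##./##.*; V02=+1→#.#/#.#
  | ply 2: ##./##. is terminal -1 (H); from #../#.. depth 4
H moving scores +1; H passing scores -1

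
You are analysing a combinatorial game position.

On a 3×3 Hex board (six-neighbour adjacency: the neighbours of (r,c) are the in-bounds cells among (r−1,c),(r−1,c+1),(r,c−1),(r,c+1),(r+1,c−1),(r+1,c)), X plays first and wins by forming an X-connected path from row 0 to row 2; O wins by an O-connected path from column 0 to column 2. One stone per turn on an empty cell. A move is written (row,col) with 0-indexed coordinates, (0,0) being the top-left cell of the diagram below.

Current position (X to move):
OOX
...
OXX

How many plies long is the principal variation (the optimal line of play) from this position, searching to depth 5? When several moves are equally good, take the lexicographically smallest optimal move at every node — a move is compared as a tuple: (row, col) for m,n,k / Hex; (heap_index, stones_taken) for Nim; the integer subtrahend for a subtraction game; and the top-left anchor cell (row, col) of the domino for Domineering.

PV length from [OOX/.../OXX]: 3 plies

[OOX/.../OXX] X move#1: (1,0):+1/OOX/X../OXX*, (1,1):+1/OOX/.X./OXX, (1,2):+1/OOX/..X/OXX
[OOX/X../OXX] O move#2: (1,1):-1/OOX/XO./OXX*, (1,2):-1/OOX/X.O/OXX
[OOX/XO./OXX] X move#3: (1,2):+1/OOX/XOX/OXX*
[OOX/XOX/OXX] end (terminal -1, O#4); searched OOX/.../OXX to 5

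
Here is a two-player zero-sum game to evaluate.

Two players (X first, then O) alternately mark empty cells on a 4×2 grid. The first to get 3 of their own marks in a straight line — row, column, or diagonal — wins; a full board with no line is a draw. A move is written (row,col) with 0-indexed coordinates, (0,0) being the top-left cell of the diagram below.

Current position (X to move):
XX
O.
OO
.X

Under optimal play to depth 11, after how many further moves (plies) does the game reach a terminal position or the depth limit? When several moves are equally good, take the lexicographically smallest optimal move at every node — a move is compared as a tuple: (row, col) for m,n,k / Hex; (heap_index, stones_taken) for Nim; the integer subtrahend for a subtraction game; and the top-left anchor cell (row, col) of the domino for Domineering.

[XX/O./OO/.X] X move#1: (1,1):-1/XX/OX/OO/.X, (3,0):+0/XX/O./OO/XX*
[XX/O./OO/XX] O move#2: (1,1):+0/XX/OO/OO/XX*
[XX/OO/OO/XX] end (terminal +0, X#3); searched XX/O./OO/.X to 11

PV length from [XX/O./OO/.X]: 2 plies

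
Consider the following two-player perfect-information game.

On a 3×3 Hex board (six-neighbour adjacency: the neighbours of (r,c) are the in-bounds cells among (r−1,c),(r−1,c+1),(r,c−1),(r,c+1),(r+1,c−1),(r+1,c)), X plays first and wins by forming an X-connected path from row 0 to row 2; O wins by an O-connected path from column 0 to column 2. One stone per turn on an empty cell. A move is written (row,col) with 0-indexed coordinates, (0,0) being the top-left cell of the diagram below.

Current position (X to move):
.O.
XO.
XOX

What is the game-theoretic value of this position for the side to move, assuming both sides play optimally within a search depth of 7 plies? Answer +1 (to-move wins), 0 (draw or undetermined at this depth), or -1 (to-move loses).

p1 X@[.O./XO./XOX]: (0,0)[XO./XO./XOX]+1* (0,2)[.OX/XO./XOX]+1 (1,2)[.O./XOX/XOX]+1
p2 O@[XO./XO./XOX] terminal -1; root [.O./XO./XOX] d7

value(.O./XO./XOX, X) = +1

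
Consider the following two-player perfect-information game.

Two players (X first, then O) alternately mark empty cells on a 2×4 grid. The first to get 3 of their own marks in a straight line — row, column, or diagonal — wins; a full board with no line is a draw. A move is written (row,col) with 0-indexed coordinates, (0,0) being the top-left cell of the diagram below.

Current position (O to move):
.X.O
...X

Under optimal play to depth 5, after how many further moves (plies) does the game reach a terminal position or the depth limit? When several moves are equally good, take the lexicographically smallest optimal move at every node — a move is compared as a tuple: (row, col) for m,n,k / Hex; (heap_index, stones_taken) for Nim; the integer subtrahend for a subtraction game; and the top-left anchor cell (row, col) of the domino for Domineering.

PV length from [.X.O/...X]: 5 plies

[.X.O/...X] O move#1: (0,0):+0/OX.O/...X*, (0,2):+0/.XOO/...X, (1,0):+0/.X.O/O..X, (1,1):+0/.X.O/.O.X, (1,2):+0/.X.O/..OX
[OX.O/...X] X move#2: (0,2):+0/OXXO/...X*, (1,0):+0/OX.O/X..X, (1,1):+0/OX.O/.X.X, (1,2):+0/OX.O/..XX
[OXXO/...X] O move#3: (1,0):+0/OXXO/O..X*, (1,1):+0/OXXO/.O.X, (1,2):+0/OXXO/..OX
[OXXO/O..X] X move#4: (1,1):+0/OXXO/OX.X*, (1,2):+0/OXXO/O.XX
[OXXO/OX.X] O move#5: (1,2):+0/OXXO/OXOX*
[OXXO/OXOX] end (terminal +0, X#6); searched .X.O/...X to 5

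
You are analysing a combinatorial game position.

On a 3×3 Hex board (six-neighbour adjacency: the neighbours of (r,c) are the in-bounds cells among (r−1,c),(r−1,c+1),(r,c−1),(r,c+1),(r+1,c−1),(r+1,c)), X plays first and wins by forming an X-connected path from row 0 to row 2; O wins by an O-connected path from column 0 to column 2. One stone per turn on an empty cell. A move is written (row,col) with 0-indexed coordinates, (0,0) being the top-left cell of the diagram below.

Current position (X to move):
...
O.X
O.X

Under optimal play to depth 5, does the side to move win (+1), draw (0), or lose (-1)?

value(.../O.X/O.X, X) = +1

p1 X@[.../O.X/O.X]: (0,0)[X../O.X/O.X]-1 (0,1)[.X./O.X/O.X]+1* (0,2)[..X/O.X/O.X]+1 (1,1)[.../OXX/O.X]+1 (2,1)[.../O.X/OXX]-1
p2 O@[.X./O.X/O.X]: (0,0)[OX./O.X/O.X]-1* (0,2)[.XO/O.X/O.X]-1 (1,1)[.X./OOX/O.X]-1 (2,1)[.X./O.X/OOX]-1
p3 X@[OX./O.X/O.X]: (0,2)[OXX/O.X/O.X]+1* (1,1)[OX./OXX/O.X]+1 (2,1)[OX./O.X/OXX]+1
p4 O@[OXX/O.X/O.X] terminal -1; root [.../O.X/O.X] d5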